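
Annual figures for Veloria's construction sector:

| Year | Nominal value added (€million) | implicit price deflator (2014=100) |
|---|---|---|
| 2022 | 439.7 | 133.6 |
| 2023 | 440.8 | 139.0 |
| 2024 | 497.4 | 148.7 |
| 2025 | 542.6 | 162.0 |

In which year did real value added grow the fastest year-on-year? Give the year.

2024

2023: real = 440.8/1.390 = 317.12; growth vs 2022 (329.12) = -3.65%.
2024: real = 497.4/1.487 = 334.50; growth vs 2023 (317.12) = 5.48%.
2025: real = 542.6/1.620 = 334.94; growth vs 2024 (334.50) = 0.13%.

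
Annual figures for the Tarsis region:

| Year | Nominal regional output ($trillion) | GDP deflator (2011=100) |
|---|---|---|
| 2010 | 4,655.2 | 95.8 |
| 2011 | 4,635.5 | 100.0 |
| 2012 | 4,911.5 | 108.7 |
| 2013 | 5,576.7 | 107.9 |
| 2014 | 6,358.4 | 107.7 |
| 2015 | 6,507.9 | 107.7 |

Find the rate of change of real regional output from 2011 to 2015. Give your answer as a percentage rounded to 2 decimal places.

Real regional output 2011 = 4635.5/1.000 = 4635.50.
Real regional output 2015 = 6507.9/1.077 = 6042.62.
Change = 6042.62/4635.50 − 1 = 0.3036.

30.36%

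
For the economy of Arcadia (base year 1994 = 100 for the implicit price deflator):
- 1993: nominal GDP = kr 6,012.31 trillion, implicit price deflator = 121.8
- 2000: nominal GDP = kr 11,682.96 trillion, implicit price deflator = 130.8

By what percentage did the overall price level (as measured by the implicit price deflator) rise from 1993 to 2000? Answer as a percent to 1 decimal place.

Price-level change = 130.8 / 121.8 − 1 = 0.0739.

7.4%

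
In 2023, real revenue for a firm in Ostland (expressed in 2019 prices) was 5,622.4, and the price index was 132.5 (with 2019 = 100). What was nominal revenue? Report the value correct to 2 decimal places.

7,449.68

Nominal revenue = Real × (price index/100) = 5622.4 × 1.325 = 7449.68.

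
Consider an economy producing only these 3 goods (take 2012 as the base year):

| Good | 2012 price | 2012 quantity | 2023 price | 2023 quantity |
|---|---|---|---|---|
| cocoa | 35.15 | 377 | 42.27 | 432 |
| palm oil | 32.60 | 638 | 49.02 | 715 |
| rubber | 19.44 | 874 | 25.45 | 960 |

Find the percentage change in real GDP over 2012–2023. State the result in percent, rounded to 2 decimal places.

Real GDP 2012 = Nominal GDP 2012 = 35.15·377 + 32.60·638 + 19.44·874 = 51040.91.
Real GDP 2023 (at 2012 prices) = 35.15·432 + 32.60·715 + 19.44·960 = 57156.20.
Real growth = 57156.20/51040.91 − 1 = 0.1198.

11.98%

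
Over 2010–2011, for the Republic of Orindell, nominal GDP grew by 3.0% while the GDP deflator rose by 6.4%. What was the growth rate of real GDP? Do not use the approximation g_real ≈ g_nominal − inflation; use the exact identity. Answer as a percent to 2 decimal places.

-3.20%

(1 + g_nom) = (1 + g_real)(1 + π), so g_real = 1.0300 / 1.0640 − 1 = -0.03195.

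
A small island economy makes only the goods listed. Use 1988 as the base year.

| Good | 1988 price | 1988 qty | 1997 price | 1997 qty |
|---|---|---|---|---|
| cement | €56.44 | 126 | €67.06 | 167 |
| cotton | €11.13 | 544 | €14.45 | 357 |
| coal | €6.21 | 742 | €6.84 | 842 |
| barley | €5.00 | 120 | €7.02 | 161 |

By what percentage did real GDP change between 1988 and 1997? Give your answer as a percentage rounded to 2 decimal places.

5.76%

Real GDP 1988 = Nominal GDP 1988 = 56.44·126 + 11.13·544 + 6.21·742 + 5.00·120 = 18373.98.
Real GDP 1997 (at 1988 prices) = 56.44·167 + 11.13·357 + 6.21·842 + 5.00·161 = 19432.71.
Real growth = 19432.71/18373.98 − 1 = 0.0576.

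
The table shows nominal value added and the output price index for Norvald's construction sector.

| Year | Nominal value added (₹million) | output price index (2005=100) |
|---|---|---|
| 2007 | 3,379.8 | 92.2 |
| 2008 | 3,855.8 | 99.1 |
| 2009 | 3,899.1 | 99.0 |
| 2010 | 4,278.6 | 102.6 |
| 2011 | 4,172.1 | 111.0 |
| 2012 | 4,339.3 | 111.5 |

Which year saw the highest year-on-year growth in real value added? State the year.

2008

2008: real = 3855.8/0.991 = 3890.82; growth vs 2007 (3665.73) = 6.14%.
2009: real = 3899.1/0.990 = 3938.48; growth vs 2008 (3890.82) = 1.22%.
2010: real = 4278.6/1.026 = 4170.18; growth vs 2009 (3938.48) = 5.88%.
2011: real = 4172.1/1.110 = 3758.65; growth vs 2010 (4170.18) = -9.87%.
2012: real = 4339.3/1.115 = 3891.75; growth vs 2011 (3758.65) = 3.54%.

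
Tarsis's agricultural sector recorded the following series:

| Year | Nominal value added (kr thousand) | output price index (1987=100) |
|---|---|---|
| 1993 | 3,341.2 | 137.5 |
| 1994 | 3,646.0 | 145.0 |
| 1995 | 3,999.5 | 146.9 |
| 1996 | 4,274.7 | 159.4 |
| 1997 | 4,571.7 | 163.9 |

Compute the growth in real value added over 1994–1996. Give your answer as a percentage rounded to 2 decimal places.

Real value added 1994 = 3646.0/1.450 = 2514.48.
Real value added 1996 = 4274.7/1.594 = 2681.74.
Change = 2681.74/2514.48 − 1 = 0.0665.

6.65%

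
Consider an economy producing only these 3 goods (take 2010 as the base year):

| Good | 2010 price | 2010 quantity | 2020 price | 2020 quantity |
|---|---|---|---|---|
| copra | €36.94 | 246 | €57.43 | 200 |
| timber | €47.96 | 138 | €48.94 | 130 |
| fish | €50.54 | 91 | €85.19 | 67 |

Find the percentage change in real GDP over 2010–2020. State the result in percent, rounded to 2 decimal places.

Real GDP 2010 = Nominal GDP 2010 = 36.94·246 + 47.96·138 + 50.54·91 = 20304.86.
Real GDP 2020 (at 2010 prices) = 36.94·200 + 47.96·130 + 50.54·67 = 17008.98.
Real growth = 17008.98/20304.86 − 1 = -0.1623.

-16.23%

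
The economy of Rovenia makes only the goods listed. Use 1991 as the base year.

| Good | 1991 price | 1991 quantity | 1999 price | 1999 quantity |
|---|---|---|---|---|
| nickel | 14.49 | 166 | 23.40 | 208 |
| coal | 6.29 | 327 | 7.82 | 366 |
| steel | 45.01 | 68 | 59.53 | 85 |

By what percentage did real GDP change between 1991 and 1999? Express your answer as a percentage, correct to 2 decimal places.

21.52%

Real GDP 1991 = Nominal GDP 1991 = 14.49·166 + 6.29·327 + 45.01·68 = 7522.85.
Real GDP 1999 (at 1991 prices) = 14.49·208 + 6.29·366 + 45.01·85 = 9141.91.
Real growth = 9141.91/7522.85 − 1 = 0.2152.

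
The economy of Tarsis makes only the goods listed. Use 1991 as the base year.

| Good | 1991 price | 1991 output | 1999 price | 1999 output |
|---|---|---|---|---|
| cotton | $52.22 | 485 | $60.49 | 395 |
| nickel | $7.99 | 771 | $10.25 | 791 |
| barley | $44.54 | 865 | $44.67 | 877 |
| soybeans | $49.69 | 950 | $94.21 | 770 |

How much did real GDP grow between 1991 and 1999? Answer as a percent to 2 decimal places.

Real GDP 1991 = Nominal GDP 1991 = 52.22·485 + 7.99·771 + 44.54·865 + 49.69·950 = 117219.59.
Real GDP 1999 (at 1991 prices) = 52.22·395 + 7.99·791 + 44.54·877 + 49.69·770 = 104269.87.
Real growth = 104269.87/117219.59 − 1 = -0.1105.

-11.05%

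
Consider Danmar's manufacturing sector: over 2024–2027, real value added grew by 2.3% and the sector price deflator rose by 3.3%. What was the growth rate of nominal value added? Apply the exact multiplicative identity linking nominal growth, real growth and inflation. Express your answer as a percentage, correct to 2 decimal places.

5.68%

(1 + g_nom) = (1 + g_real)(1 + π) = 1.0230 × 1.0330 = 1.05676.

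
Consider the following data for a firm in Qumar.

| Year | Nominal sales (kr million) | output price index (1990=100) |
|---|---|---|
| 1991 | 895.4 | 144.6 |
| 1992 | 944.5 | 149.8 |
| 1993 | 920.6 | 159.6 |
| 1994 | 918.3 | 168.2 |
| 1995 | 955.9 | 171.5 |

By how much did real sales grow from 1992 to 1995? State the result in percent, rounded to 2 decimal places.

Real sales 1992 = 944.5/1.498 = 630.51.
Real sales 1995 = 955.9/1.715 = 557.38.
Change = 557.38/630.51 − 1 = -0.1160.

-11.60%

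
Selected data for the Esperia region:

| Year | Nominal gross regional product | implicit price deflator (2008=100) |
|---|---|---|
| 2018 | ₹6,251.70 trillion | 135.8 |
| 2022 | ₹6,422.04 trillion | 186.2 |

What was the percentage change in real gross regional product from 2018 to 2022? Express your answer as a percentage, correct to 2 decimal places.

-25.08%

Real gross regional product 2018 = 6251.70 / 1.358 = 4603.61.
Real gross regional product 2022 = 6422.04 / 1.862 = 3449.00.
Real growth = 3449.00 / 4603.61 − 1 = -0.2508.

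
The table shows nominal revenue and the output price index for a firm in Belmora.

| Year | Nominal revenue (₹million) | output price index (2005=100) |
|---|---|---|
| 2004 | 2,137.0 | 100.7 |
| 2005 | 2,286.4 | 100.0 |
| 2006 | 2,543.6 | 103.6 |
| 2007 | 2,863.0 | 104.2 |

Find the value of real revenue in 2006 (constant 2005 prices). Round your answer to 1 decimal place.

Real revenue 2006 = 2543.6 / 1.036 = 2455.21.

₹2,455.2 million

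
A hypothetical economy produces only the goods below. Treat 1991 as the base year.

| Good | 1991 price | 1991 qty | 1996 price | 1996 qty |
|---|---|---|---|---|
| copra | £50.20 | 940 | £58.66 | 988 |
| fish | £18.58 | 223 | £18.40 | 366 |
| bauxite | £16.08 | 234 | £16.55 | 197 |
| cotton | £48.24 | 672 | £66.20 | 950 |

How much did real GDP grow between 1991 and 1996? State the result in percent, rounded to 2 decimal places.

Real GDP 1991 = Nominal GDP 1991 = 50.20·940 + 18.58·223 + 16.08·234 + 48.24·672 = 87511.34.
Real GDP 1996 (at 1991 prices) = 50.20·988 + 18.58·366 + 16.08·197 + 48.24·950 = 105393.64.
Real growth = 105393.64/87511.34 − 1 = 0.2043.

20.43%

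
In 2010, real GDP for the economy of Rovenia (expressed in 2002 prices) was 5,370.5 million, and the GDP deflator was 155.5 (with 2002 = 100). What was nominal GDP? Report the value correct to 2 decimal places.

Nominal GDP = Real × (GDP deflator/100) = 5370.5 × 1.555 = 8351.13.

8,351.13 million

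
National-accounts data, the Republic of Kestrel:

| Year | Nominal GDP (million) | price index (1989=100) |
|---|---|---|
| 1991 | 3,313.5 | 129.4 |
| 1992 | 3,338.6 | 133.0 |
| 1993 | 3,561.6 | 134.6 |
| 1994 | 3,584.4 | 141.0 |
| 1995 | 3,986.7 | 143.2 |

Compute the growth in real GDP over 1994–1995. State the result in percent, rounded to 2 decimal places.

Real GDP 1994 = 3584.4/1.410 = 2542.13.
Real GDP 1995 = 3986.7/1.432 = 2784.01.
Change = 2784.01/2542.13 − 1 = 0.0951.

9.51%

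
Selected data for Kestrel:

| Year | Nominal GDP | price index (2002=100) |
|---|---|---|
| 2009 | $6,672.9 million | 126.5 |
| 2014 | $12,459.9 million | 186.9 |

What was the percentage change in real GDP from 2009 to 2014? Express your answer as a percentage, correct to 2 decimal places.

Deflate each year: 2009 → 6672.9/1.265 = 5275.02; 2014 → 12459.9/1.869 = 6666.61.
So real GDP changed by 6666.61/5275.02 − 1 = 0.2638, i.e. 26.38%.

26.38%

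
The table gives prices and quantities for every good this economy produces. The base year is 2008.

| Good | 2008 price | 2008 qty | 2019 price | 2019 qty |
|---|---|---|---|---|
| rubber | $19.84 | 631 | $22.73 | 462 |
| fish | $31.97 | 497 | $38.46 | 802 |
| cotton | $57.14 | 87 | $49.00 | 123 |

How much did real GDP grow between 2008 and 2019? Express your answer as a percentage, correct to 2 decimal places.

Real GDP 2008 = Nominal GDP 2008 = 19.84·631 + 31.97·497 + 57.14·87 = 33379.31.
Real GDP 2019 (at 2008 prices) = 19.84·462 + 31.97·802 + 57.14·123 = 41834.24.
Real growth = 41834.24/33379.31 − 1 = 0.2533.

25.33%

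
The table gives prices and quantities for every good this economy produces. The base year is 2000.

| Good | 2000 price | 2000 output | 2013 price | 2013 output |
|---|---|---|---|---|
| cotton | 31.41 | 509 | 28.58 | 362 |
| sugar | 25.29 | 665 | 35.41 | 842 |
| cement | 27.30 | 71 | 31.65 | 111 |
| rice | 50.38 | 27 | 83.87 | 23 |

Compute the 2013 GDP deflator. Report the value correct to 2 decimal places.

123.74

Nominal GDP 2013 = 28.58·362 + 35.41·842 + 31.65·111 + 83.87·23 = 45603.34.
Real GDP 2013 (at 2000 prices) = 31.41·362 + 25.29·842 + 27.30·111 + 50.38·23 = 36853.64.
Deflator = Nominal/Real × 100 = 45603.34/36853.64 × 100 = 123.742.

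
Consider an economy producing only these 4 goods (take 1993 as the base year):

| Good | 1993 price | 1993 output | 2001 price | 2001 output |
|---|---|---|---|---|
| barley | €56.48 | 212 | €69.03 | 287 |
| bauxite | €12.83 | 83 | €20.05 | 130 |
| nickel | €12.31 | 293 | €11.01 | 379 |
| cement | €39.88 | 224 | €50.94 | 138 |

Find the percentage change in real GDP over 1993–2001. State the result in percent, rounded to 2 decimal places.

9.65%

Real GDP 1993 = Nominal GDP 1993 = 56.48·212 + 12.83·83 + 12.31·293 + 39.88·224 = 25578.60.
Real GDP 2001 (at 1993 prices) = 56.48·287 + 12.83·130 + 12.31·379 + 39.88·138 = 28046.59.
Real growth = 28046.59/25578.60 − 1 = 0.0965.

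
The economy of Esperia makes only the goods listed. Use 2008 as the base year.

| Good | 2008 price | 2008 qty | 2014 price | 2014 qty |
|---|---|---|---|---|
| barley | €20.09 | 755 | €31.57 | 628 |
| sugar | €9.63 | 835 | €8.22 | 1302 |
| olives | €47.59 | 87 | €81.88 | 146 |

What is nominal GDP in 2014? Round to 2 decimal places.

€42482.88

Nominal GDP 2014 = Σ (p_2014 × q_2014) = 31.57·628 + 8.22·1302 + 81.88·146 = 42482.88.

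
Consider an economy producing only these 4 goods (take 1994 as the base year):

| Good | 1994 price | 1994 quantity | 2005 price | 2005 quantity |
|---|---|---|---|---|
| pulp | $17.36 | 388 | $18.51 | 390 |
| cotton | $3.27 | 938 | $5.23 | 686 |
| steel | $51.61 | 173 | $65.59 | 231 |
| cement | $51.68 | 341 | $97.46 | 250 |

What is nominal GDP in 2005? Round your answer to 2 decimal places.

Nominal GDP 2005 = Σ (p_2005 × q_2005) = 18.51·390 + 5.23·686 + 65.59·231 + 97.46·250 = 50322.97.

$50322.97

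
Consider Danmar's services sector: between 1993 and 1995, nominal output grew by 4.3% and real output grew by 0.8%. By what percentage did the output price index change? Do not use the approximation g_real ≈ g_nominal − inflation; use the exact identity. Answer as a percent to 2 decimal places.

3.47%

(1 + g_nom) = (1 + g_real)(1 + π), so π = 1.0430 / 1.0080 − 1 = 0.03472.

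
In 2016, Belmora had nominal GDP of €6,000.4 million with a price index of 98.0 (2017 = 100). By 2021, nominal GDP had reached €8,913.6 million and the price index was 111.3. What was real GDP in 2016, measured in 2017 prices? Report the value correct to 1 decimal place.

€6,122.9 million

Real GDP = Nominal / (price index/100) = 6000.4 / 0.980 = 6122.86.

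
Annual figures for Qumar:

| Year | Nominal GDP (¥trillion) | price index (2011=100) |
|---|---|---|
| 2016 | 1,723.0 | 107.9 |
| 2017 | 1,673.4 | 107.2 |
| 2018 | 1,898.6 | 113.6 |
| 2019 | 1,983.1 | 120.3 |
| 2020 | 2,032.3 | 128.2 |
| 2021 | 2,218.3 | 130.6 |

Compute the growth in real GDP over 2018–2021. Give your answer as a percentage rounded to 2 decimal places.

Real GDP 2018 = 1898.6/1.136 = 1671.30.
Real GDP 2021 = 2218.3/1.306 = 1698.55.
Change = 1698.55/1671.30 − 1 = 0.0163.

1.63%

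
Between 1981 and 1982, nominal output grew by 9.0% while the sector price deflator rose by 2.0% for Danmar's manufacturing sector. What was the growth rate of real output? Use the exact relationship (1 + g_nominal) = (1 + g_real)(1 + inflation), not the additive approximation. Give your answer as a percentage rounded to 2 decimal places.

6.86%

(1 + g_nom) = (1 + g_real)(1 + π), so g_real = 1.0900 / 1.0200 − 1 = 0.06863.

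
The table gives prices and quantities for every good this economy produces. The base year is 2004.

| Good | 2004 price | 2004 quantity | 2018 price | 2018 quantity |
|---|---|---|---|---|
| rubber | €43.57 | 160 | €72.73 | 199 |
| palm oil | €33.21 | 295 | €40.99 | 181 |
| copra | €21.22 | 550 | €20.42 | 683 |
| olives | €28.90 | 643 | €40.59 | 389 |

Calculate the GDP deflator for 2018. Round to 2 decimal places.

Nominal GDP 2018 = 72.73·199 + 40.99·181 + 20.42·683 + 40.59·389 = 51628.83.
Real GDP 2018 (at 2004 prices) = 43.57·199 + 33.21·181 + 21.22·683 + 28.90·389 = 40416.80.
Deflator = Nominal/Real × 100 = 51628.83/40416.80 × 100 = 127.741.

127.74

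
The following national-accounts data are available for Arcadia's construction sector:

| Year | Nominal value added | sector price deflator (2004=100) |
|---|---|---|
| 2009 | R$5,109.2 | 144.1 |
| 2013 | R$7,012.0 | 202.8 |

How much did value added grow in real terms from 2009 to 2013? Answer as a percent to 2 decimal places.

-2.48%

Real value added 2009 = 5109.2 / 1.441 = 3545.59.
Real value added 2013 = 7012.0 / 2.028 = 3457.59.
Real growth = 3457.59 / 3545.59 − 1 = -0.0248.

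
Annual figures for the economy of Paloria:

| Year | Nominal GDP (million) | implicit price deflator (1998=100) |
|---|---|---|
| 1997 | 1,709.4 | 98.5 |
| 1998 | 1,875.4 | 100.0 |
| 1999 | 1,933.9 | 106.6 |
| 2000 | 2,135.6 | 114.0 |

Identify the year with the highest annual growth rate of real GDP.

1998: real = 1875.4/1.000 = 1875.40; growth vs 1997 (1735.43) = 8.07%.
1999: real = 1933.9/1.066 = 1814.17; growth vs 1998 (1875.40) = -3.26%.
2000: real = 2135.6/1.140 = 1873.33; growth vs 1999 (1814.17) = 3.26%.

1998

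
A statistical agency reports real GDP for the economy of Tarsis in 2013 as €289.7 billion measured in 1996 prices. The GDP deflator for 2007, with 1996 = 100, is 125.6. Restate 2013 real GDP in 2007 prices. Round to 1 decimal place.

€363.9 billion

Real GDP in 2007 prices = Real GDP in 1996 prices × (P_2007/P_1996) = 289.7 × 1.256 = 363.86.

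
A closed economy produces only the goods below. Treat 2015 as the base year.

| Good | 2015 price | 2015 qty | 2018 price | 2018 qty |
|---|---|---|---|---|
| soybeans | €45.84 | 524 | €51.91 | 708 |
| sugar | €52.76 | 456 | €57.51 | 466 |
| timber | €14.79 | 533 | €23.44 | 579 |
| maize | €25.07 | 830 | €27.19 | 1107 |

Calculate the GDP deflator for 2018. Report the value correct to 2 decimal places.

114.85

Nominal GDP 2018 = 51.91·708 + 57.51·466 + 23.44·579 + 27.19·1107 = 107223.03.
Real GDP 2018 (at 2015 prices) = 45.84·708 + 52.76·466 + 14.79·579 + 25.07·1107 = 93356.78.
Deflator = Nominal/Real × 100 = 107223.03/93356.78 × 100 = 114.853.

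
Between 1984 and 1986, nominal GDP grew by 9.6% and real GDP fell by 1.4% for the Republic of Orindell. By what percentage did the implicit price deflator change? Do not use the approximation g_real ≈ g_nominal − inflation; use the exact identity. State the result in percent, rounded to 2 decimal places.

(1 + g_nom) = (1 + g_real)(1 + π), so π = 1.0960 / 0.9860 − 1 = 0.11156.

11.16%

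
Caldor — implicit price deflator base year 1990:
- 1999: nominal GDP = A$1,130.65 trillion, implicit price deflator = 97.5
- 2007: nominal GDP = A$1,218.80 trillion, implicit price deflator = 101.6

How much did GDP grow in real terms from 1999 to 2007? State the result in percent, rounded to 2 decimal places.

3.45%

Deflate each year: 1999 → 1130.65/0.975 = 1159.64; 2007 → 1218.80/1.016 = 1199.61.
So real GDP changed by 1199.61/1159.64 − 1 = 0.0345, i.e. 3.45%.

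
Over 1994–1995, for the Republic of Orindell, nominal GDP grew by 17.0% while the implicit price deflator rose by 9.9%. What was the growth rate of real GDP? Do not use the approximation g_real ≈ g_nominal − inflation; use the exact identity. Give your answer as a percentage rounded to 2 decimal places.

(1 + g_nom) = (1 + g_real)(1 + π), so g_real = 1.1700 / 1.0990 − 1 = 0.06460.

6.46%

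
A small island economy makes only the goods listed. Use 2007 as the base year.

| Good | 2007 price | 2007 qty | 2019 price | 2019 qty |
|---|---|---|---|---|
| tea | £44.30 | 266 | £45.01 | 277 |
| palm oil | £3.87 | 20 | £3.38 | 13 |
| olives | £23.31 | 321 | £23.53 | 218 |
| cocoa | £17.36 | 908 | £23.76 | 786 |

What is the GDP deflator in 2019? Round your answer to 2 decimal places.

Nominal GDP 2019 = 45.01·277 + 3.38·13 + 23.53·218 + 23.76·786 = 36316.61.
Real GDP 2019 (at 2007 prices) = 44.30·277 + 3.87·13 + 23.31·218 + 17.36·786 = 31047.95.
Deflator = Nominal/Real × 100 = 36316.61/31047.95 × 100 = 116.969.

116.97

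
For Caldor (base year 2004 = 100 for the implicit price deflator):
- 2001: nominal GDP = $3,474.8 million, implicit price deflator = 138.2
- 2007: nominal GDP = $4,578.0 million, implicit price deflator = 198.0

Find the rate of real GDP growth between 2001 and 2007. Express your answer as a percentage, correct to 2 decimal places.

Deflate each year: 2001 → 3474.8/1.382 = 2514.33; 2007 → 4578.0/1.980 = 2312.12.
So real GDP changed by 2312.12/2514.33 − 1 = -0.0804, i.e. -8.04%.

-8.04%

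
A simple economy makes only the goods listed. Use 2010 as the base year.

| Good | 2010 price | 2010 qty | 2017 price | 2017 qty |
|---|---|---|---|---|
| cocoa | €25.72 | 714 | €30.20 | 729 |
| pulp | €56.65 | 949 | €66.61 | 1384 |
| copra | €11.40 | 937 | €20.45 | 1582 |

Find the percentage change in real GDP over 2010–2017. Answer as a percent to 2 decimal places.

39.10%

Real GDP 2010 = Nominal GDP 2010 = 25.72·714 + 56.65·949 + 11.40·937 = 82806.73.
Real GDP 2017 (at 2010 prices) = 25.72·729 + 56.65·1384 + 11.40·1582 = 115188.28.
Real growth = 115188.28/82806.73 − 1 = 0.3910.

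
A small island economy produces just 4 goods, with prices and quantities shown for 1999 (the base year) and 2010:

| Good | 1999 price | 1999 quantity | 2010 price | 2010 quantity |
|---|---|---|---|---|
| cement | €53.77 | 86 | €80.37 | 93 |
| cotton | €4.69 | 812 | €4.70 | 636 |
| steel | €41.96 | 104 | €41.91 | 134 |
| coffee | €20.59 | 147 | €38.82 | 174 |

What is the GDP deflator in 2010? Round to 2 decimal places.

132.84

Nominal GDP 2010 = 80.37·93 + 4.70·636 + 41.91·134 + 38.82·174 = 22834.23.
Real GDP 2010 (at 1999 prices) = 53.77·93 + 4.69·636 + 41.96·134 + 20.59·174 = 17188.75.
Deflator = Nominal/Real × 100 = 22834.23/17188.75 × 100 = 132.844.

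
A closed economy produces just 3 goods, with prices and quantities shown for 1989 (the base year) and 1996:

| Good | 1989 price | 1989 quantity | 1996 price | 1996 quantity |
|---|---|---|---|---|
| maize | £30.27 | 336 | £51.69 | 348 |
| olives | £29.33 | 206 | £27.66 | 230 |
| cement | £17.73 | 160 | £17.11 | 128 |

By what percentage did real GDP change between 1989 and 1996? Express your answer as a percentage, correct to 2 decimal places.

Real GDP 1989 = Nominal GDP 1989 = 30.27·336 + 29.33·206 + 17.73·160 = 19049.50.
Real GDP 1996 (at 1989 prices) = 30.27·348 + 29.33·230 + 17.73·128 = 19549.30.
Real growth = 19549.30/19049.50 − 1 = 0.0262.

2.62%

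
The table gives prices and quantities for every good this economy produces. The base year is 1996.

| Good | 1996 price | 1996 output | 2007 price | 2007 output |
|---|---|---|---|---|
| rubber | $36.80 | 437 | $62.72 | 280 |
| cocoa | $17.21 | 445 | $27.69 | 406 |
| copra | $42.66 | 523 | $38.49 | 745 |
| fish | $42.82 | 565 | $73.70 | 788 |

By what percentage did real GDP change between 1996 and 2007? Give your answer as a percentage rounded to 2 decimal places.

17.90%

Real GDP 1996 = Nominal GDP 1996 = 36.80·437 + 17.21·445 + 42.66·523 + 42.82·565 = 70244.53.
Real GDP 2007 (at 1996 prices) = 36.80·280 + 17.21·406 + 42.66·745 + 42.82·788 = 82815.12.
Real growth = 82815.12/70244.53 − 1 = 0.1790.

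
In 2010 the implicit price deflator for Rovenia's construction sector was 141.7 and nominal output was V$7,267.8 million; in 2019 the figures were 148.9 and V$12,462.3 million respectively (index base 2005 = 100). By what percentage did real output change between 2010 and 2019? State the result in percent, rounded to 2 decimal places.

Deflate each year: 2010 → 7267.8/1.417 = 5129.00; 2019 → 12462.3/1.489 = 8369.58.
So real output changed by 8369.58/5129.00 − 1 = 0.6318, i.e. 63.18%.

63.18%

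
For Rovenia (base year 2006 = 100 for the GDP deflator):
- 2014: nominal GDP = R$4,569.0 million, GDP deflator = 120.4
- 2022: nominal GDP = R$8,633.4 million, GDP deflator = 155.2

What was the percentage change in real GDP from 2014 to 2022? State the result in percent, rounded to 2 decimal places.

46.59%

Real GDP 2014 = 4569.0 / 1.204 = 3794.85.
Real GDP 2022 = 8633.4 / 1.552 = 5562.76.
Real growth = 5562.76 / 3794.85 − 1 = 0.4659.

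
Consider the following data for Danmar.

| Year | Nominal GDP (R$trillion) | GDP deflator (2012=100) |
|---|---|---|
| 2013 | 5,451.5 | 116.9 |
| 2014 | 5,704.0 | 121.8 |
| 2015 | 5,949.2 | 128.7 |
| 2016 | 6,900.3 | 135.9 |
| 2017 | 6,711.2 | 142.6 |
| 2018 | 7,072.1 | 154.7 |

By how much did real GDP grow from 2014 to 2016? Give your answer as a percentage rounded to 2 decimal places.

8.42%

Real GDP 2014 = 5704.0/1.218 = 4683.09.
Real GDP 2016 = 6900.3/1.359 = 5077.48.
Change = 5077.48/4683.09 − 1 = 0.0842.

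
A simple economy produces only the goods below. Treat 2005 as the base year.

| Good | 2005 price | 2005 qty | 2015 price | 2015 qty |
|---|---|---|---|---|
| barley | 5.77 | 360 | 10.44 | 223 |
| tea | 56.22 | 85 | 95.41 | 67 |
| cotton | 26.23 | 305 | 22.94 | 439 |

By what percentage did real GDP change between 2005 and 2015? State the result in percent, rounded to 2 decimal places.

11.53%

Real GDP 2005 = Nominal GDP 2005 = 5.77·360 + 56.22·85 + 26.23·305 = 14856.05.
Real GDP 2015 (at 2005 prices) = 5.77·223 + 56.22·67 + 26.23·439 = 16568.42.
Real growth = 16568.42/14856.05 − 1 = 0.1153.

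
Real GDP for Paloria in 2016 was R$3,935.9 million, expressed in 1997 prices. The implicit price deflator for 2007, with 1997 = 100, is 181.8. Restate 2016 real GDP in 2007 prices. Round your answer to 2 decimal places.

R$7,155.47 million

Real GDP in 2007 prices = Real GDP in 1997 prices × (P_2007/P_1997) = 3935.9 × 1.818 = 7155.47.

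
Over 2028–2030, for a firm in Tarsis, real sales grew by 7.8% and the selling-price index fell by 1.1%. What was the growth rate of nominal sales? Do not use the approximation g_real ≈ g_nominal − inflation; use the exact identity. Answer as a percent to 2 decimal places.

(1 + g_nom) = (1 + g_real)(1 + π) = 1.0780 × 0.9890 = 1.06614.

6.61%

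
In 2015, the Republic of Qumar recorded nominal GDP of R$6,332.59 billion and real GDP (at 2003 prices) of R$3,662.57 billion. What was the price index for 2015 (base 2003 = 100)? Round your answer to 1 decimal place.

172.9

price index = (Nominal / Real) × 100 = 6332.59 / 3662.57 × 100 = 172.90.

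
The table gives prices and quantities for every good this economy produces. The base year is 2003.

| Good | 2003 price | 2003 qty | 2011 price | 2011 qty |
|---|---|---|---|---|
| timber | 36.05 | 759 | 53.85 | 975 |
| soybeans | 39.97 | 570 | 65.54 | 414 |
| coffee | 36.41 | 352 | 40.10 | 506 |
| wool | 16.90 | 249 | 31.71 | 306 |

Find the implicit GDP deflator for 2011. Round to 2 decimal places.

145.61

Nominal GDP 2011 = 53.85·975 + 65.54·414 + 40.10·506 + 31.71·306 = 109631.17.
Real GDP 2011 (at 2003 prices) = 36.05·975 + 39.97·414 + 36.41·506 + 16.90·306 = 75291.19.
Deflator = Nominal/Real × 100 = 109631.17/75291.19 × 100 = 145.610.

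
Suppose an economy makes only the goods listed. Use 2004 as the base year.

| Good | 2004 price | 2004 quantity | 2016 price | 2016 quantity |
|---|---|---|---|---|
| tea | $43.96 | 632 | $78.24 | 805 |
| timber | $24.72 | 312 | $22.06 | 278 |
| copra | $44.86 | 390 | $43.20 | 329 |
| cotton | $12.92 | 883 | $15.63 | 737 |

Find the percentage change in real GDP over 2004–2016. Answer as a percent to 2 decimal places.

Real GDP 2004 = Nominal GDP 2004 = 43.96·632 + 24.72·312 + 44.86·390 + 12.92·883 = 64399.12.
Real GDP 2016 (at 2004 prices) = 43.96·805 + 24.72·278 + 44.86·329 + 12.92·737 = 66540.94.
Real growth = 66540.94/64399.12 − 1 = 0.0333.

3.33%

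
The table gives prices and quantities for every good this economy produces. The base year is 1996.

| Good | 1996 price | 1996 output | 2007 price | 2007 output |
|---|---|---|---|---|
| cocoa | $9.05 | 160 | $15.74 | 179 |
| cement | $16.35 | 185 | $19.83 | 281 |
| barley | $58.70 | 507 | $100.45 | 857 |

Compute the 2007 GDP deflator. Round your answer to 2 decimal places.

167.15

Nominal GDP 2007 = 15.74·179 + 19.83·281 + 100.45·857 = 94475.34.
Real GDP 2007 (at 1996 prices) = 9.05·179 + 16.35·281 + 58.70·857 = 56520.20.
Deflator = Nominal/Real × 100 = 94475.34/56520.20 × 100 = 167.153.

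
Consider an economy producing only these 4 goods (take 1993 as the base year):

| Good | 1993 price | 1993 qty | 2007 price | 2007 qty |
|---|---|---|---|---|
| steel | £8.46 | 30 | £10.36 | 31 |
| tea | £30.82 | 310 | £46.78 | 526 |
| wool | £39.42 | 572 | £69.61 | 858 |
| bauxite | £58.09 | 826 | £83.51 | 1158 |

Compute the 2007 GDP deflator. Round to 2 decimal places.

Nominal GDP 2007 = 10.36·31 + 46.78·526 + 69.61·858 + 83.51·1158 = 181357.40.
Real GDP 2007 (at 1993 prices) = 8.46·31 + 30.82·526 + 39.42·858 + 58.09·1158 = 117564.16.
Deflator = Nominal/Real × 100 = 181357.40/117564.16 × 100 = 154.262.

154.26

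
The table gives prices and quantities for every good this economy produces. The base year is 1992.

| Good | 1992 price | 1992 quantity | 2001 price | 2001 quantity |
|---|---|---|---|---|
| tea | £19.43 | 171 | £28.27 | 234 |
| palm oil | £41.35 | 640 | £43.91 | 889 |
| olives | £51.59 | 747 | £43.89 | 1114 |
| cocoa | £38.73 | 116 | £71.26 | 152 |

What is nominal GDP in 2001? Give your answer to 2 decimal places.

£105376.15

Nominal GDP 2001 = Σ (p_2001 × q_2001) = 28.27·234 + 43.91·889 + 43.89·1114 + 71.26·152 = 105376.15.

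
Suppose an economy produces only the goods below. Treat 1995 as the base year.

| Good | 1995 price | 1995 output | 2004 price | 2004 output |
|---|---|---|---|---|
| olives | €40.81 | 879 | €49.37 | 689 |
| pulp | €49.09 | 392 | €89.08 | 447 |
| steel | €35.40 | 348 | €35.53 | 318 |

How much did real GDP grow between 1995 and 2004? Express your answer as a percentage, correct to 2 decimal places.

Real GDP 1995 = Nominal GDP 1995 = 40.81·879 + 49.09·392 + 35.40·348 = 67434.47.
Real GDP 2004 (at 1995 prices) = 40.81·689 + 49.09·447 + 35.40·318 = 61318.52.
Real growth = 61318.52/67434.47 − 1 = -0.0907.

-9.07%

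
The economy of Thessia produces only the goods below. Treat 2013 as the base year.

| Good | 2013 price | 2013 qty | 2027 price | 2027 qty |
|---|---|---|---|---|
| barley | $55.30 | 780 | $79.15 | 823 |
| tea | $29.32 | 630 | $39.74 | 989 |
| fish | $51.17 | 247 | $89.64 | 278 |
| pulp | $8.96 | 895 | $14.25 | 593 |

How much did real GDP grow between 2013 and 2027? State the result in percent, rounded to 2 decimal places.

14.32%

Real GDP 2013 = Nominal GDP 2013 = 55.30·780 + 29.32·630 + 51.17·247 + 8.96·895 = 82263.79.
Real GDP 2027 (at 2013 prices) = 55.30·823 + 29.32·989 + 51.17·278 + 8.96·593 = 94047.92.
Real growth = 94047.92/82263.79 − 1 = 0.1432.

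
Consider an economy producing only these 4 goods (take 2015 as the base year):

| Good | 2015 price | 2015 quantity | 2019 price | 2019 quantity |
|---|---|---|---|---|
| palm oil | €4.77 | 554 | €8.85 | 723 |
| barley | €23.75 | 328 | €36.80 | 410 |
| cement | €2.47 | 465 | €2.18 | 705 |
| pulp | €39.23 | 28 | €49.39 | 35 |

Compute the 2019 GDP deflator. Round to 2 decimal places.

151.85

Nominal GDP 2019 = 8.85·723 + 36.80·410 + 2.18·705 + 49.39·35 = 24752.10.
Real GDP 2019 (at 2015 prices) = 4.77·723 + 23.75·410 + 2.47·705 + 39.23·35 = 16300.61.
Deflator = Nominal/Real × 100 = 24752.10/16300.61 × 100 = 151.848.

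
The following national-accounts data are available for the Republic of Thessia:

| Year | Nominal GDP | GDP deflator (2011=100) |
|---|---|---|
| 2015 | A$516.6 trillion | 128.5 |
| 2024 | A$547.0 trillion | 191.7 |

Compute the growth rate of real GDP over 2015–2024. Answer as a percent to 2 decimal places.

Deflate each year: 2015 → 516.6/1.285 = 402.02; 2024 → 547.0/1.917 = 285.34.
So real GDP changed by 285.34/402.02 − 1 = -0.2902, i.e. -29.02%.

-29.02%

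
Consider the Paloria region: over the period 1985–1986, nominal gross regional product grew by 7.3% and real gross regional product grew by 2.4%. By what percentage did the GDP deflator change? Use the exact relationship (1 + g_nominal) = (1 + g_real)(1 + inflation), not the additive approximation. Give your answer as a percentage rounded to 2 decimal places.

4.79%

(1 + g_nom) = (1 + g_real)(1 + π), so π = 1.0730 / 1.0240 − 1 = 0.04785.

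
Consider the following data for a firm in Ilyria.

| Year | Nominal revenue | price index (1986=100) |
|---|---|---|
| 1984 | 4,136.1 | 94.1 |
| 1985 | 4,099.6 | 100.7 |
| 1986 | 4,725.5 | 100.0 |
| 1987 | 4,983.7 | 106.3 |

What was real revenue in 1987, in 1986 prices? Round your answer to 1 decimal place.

4,688.3

Real revenue 1987 = 4983.7 / 1.063 = 4688.33.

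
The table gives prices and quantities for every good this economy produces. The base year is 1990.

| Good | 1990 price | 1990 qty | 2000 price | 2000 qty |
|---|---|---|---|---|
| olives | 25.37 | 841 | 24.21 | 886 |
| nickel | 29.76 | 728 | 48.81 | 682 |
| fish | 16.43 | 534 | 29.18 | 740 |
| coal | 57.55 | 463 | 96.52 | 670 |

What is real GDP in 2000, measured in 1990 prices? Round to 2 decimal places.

Real GDP 2000 = Σ (p_1990 × q_2000) = 25.37·886 + 29.76·682 + 16.43·740 + 57.55·670 = 93490.84.

93490.84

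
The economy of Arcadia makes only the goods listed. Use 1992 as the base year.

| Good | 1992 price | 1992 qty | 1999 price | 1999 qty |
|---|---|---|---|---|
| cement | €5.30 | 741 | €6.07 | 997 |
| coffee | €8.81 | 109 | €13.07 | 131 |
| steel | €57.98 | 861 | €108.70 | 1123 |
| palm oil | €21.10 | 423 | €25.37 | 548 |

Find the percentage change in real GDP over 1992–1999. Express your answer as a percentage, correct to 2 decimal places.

30.41%

Real GDP 1992 = Nominal GDP 1992 = 5.30·741 + 8.81·109 + 57.98·861 + 21.10·423 = 63733.67.
Real GDP 1999 (at 1992 prices) = 5.30·997 + 8.81·131 + 57.98·1123 + 21.10·548 = 83112.55.
Real growth = 83112.55/63733.67 − 1 = 0.3041.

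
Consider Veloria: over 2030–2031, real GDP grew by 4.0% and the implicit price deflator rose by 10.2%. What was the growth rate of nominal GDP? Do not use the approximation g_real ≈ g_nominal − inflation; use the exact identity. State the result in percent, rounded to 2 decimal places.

14.61%

(1 + g_nom) = (1 + g_real)(1 + π) = 1.0400 × 1.1020 = 1.14608.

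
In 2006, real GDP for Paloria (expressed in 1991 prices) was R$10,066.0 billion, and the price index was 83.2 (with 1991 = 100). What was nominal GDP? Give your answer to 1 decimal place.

R$8,374.9 billion

Nominal GDP = Real × (price index/100) = 10066.0 × 0.832 = 8374.91.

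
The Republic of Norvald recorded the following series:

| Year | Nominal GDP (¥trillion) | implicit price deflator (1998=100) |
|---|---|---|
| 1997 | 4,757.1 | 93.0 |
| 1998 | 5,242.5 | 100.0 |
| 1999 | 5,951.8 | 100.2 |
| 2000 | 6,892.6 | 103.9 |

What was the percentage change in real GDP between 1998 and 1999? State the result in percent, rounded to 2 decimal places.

Real GDP 1998 = 5242.5/1.000 = 5242.50.
Real GDP 1999 = 5951.8/1.002 = 5939.92.
Change = 5939.92/5242.50 − 1 = 0.1330.

13.30%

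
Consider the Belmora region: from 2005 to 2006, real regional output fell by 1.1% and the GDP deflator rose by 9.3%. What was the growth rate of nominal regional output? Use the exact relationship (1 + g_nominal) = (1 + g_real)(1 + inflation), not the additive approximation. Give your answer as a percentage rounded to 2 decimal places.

(1 + g_nom) = (1 + g_real)(1 + π) = 0.9890 × 1.0930 = 1.08098.

8.10%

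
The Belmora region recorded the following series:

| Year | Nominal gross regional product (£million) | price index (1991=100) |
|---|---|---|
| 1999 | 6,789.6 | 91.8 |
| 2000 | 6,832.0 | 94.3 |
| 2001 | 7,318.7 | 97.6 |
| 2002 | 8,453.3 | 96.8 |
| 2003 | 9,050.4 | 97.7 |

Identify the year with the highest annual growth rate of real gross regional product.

2002

2000: real = 6832.0/0.943 = 7244.96; growth vs 1999 (7396.08) = -2.04%.
2001: real = 7318.7/0.976 = 7498.67; growth vs 2000 (7244.96) = 3.50%.
2002: real = 8453.3/0.968 = 8732.75; growth vs 2001 (7498.67) = 16.46%.
2003: real = 9050.4/0.977 = 9263.46; growth vs 2002 (8732.75) = 6.08%.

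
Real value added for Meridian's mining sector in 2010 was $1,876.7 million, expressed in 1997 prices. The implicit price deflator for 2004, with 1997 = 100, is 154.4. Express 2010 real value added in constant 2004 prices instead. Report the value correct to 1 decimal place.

$2,897.6 million

Real value added in 2004 prices = Real value added in 1997 prices × (P_2004/P_1997) = 1876.7 × 1.544 = 2897.62.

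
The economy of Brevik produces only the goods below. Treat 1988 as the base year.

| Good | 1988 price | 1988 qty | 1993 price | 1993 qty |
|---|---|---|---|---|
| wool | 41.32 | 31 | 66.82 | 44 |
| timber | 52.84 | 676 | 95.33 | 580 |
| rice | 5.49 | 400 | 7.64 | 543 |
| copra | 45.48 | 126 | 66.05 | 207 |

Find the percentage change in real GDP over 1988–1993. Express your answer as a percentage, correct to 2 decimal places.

-0.15%

Real GDP 1988 = Nominal GDP 1988 = 41.32·31 + 52.84·676 + 5.49·400 + 45.48·126 = 44927.24.
Real GDP 1993 (at 1988 prices) = 41.32·44 + 52.84·580 + 5.49·543 + 45.48·207 = 44860.71.
Real growth = 44860.71/44927.24 − 1 = -0.0015.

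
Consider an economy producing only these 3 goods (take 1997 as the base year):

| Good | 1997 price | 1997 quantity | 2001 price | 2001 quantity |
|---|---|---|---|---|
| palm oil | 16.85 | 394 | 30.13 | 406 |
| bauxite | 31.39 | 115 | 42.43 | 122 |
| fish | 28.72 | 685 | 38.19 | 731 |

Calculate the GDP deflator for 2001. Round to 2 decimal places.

Nominal GDP 2001 = 30.13·406 + 42.43·122 + 38.19·731 = 45326.13.
Real GDP 2001 (at 1997 prices) = 16.85·406 + 31.39·122 + 28.72·731 = 31665.00.
Deflator = Nominal/Real × 100 = 45326.13/31665.00 × 100 = 143.143.

143.14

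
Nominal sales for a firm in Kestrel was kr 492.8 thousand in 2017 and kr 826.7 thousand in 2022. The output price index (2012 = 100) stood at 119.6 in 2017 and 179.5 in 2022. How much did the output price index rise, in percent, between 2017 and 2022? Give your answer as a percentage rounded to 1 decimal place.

50.1%

Price-level change = 179.5 / 119.6 − 1 = 0.5008.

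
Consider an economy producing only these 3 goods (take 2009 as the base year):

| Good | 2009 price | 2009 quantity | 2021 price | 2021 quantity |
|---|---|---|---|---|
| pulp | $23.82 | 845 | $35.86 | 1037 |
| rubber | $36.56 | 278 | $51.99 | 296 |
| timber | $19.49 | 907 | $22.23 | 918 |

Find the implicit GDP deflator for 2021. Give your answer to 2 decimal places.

Nominal GDP 2021 = 35.86·1037 + 51.99·296 + 22.23·918 = 72983.00.
Real GDP 2021 (at 2009 prices) = 23.82·1037 + 36.56·296 + 19.49·918 = 53414.92.
Deflator = Nominal/Real × 100 = 72983.00/53414.92 × 100 = 136.634.

136.63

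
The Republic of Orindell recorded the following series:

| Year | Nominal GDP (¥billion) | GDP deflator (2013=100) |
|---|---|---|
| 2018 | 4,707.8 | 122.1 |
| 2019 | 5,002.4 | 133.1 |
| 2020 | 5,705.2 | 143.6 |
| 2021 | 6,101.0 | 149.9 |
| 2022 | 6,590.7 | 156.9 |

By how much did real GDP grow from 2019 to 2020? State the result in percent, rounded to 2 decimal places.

5.71%

Real GDP 2019 = 5002.4/1.331 = 3758.38.
Real GDP 2020 = 5705.2/1.436 = 3972.98.
Change = 3972.98/3758.38 − 1 = 0.0571.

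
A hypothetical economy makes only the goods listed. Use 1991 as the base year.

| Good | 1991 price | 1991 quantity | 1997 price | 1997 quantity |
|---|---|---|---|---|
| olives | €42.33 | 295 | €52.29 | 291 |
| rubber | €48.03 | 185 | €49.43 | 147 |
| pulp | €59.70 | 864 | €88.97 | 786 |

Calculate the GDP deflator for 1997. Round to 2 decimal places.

139.38

Nominal GDP 1997 = 52.29·291 + 49.43·147 + 88.97·786 = 92413.02.
Real GDP 1997 (at 1991 prices) = 42.33·291 + 48.03·147 + 59.70·786 = 66302.64.
Deflator = Nominal/Real × 100 = 92413.02/66302.64 × 100 = 139.381.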